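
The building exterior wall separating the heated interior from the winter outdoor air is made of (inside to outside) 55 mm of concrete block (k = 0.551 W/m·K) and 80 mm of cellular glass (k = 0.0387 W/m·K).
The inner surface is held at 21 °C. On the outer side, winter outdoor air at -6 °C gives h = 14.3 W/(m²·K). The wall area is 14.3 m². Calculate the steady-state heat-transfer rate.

Q ≈ 173 W

Using the resistance-network approach (series):
R_concrete block = L/(kA) = 0.055/(0.551×14.3) = 0.00698 K/W
R_cellular glass = L/(kA) = 0.08/(0.0387×14.3) = 0.1446 K/W
R_outer film = 1/(h_o·A) = 1/(14.3×14.3) = 0.00489 K/W
R_total = 0.1564 K/W
Q = ΔT / R_total = 27 / 0.1564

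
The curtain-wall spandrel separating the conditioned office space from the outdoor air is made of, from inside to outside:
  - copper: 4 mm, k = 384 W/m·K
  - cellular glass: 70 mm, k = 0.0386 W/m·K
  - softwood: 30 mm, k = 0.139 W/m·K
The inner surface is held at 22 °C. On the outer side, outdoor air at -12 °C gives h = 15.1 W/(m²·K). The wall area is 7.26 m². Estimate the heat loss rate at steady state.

Series thermal resistances:
R_copper = L/(kA) = 0.004/(384×7.26) = 1.435×10^-6 K/W
R_cellular glass = L/(kA) = 0.07/(0.0386×7.26) = 0.2498 K/W
R_softwood = L/(kA) = 0.03/(0.139×7.26) = 0.02973 K/W
R_outer film = 1/(h_o·A) = 1/(15.1×7.26) = 0.009122 K/W
R_total = 0.2886 K/W
Q = ΔT / R_total = 34 / 0.2886

Q ≈ 118 W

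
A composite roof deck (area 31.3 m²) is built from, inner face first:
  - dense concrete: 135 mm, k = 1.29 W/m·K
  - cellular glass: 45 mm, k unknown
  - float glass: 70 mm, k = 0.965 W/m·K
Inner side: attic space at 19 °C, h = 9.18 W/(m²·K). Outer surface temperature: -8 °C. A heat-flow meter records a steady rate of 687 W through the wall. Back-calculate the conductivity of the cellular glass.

Thermal resistances in series:
R_inner film = 1/(h_i·A) = 1/(9.18×31.3) = 0.00348 K/W
R_dense concrete = L/(kA) = 0.135/(1.29×31.3) = 0.003343 K/W
R_float glass = L/(kA) = 0.07/(0.965×31.3) = 0.002318 K/W
Sum of known resistances R_other = 0.009141 K/W
Total R = ΔT/Q = 27/687 = 0.0393 K/W
R_cellular glass = R_total − R_other = 0.03016 K/W
k = L/(R·A) = 0.045/(0.03016×31.3)

k ≈ 0.0477 W/(m·K)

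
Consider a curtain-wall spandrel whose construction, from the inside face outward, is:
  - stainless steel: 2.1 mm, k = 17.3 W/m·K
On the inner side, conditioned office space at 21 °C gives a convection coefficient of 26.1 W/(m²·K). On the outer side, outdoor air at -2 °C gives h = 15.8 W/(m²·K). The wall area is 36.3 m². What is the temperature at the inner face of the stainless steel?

T ≈ 12.3 °C

Treating each layer as a thermal resistance in series:
R_inner film = 1/(h_i·A) = 1/(26.1×36.3) = 0.001055 K/W
R_stainless steel = L/(kA) = 0.0021/(17.3×36.3) = 3.344×10^-6 K/W
R_outer film = 1/(h_o·A) = 1/(15.8×36.3) = 0.001744 K/W
R_total = 0.002802 K/W;  Q = ΔT/R_total = 23/0.002802 = 8207 W
T_interface = T_inner − Q·ΣR(inner→interface) = 21 − 8210×0.001055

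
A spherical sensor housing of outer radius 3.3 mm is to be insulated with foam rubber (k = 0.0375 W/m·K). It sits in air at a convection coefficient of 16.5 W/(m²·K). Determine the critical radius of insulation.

r_cr ≈ 4.55 mm

For a sphere r_cr = 2k/h = 2×0.0375/16.5
r_cr = 4.55 mm; since the bare radius (3.3 mm) is below r_cr, adding a thin layer of insulation will *increase* heat loss.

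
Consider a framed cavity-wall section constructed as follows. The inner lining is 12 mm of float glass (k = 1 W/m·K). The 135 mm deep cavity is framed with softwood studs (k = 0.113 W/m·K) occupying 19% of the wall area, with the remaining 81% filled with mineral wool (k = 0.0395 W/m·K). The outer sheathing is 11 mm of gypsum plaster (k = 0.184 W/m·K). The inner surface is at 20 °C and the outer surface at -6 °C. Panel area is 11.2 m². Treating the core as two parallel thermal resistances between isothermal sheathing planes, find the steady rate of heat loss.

Q ≈ 112 W

Sheathing layers in series; stud and cavity paths in parallel between them.
R_inner = 0.012/(1×11.2) = 0.001071 K/W
R_stud  = 0.135/(0.113×0.19×11.2) = 0.5614 K/W
R_cav   = 0.135/(0.0395×0.81×11.2) = 0.3767 K/W
1/R_core = 1/R_stud + 1/R_cav → R_core = 0.2254 K/W
R_outer = 0.011/(0.184×11.2) = 0.005338 K/W
R_total = 0.2319 K/W
Q = ΔT/R_total = 26/0.2319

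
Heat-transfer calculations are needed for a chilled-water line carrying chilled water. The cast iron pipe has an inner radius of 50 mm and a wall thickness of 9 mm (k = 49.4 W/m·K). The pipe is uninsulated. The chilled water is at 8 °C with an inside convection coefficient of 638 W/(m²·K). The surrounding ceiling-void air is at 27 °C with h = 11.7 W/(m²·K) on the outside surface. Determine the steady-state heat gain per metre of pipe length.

For a radial system each layer contributes R = ln(r_out/r_in)/(2πkL); films add R = 1/(hA).
R_inner film = 1/(h_i·2πr₁L) = 1/(638×2π×0.05×1) = 0.004989 K/W
R_cast iron pipe wall = ln(59/50)/(2π×49.4×1) = 5.332×10^-4 K/W
R_outer film = 1/(h_o·2πr_oL) = 1/(11.7×2π×0.059×1) = 0.2306 K/W
R_total = 0.2361 K/W
Q = ΔT/R_total = 19/0.2361

q′ ≈ 80.5 W/m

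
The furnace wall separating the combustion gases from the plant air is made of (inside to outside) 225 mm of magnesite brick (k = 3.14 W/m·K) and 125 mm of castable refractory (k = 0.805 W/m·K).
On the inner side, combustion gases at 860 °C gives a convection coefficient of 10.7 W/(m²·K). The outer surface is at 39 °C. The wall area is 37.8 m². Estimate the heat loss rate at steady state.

Series thermal resistances:
R_inner film = 1/(h_i·A) = 1/(10.7×37.8) = 0.002472 K/W
R_magnesite brick = L/(kA) = 0.225/(3.14×37.8) = 0.001896 K/W
R_castable refractory = L/(kA) = 0.125/(0.805×37.8) = 0.004108 K/W
R_total = 0.008476 K/W
Q = ΔT / R_total = 821 / 0.008476

Q ≈ 96900 W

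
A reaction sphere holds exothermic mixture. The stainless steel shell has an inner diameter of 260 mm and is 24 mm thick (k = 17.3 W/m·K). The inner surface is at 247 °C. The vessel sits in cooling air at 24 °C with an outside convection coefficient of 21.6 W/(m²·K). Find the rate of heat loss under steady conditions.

Q ≈ 1390 W

Radial (spherical) resistances in series:
R_stainless steel shell = (1/0.13 − 1/0.154)/(4π×17.3) = 0.005514 K/W
R_outer film = 1/(h·4πr_o²) = 1/(21.6×4π×0.154²) = 0.1553 K/W
R_total = 0.1609 K/W
Q = ΔT/R_total = 223/0.1609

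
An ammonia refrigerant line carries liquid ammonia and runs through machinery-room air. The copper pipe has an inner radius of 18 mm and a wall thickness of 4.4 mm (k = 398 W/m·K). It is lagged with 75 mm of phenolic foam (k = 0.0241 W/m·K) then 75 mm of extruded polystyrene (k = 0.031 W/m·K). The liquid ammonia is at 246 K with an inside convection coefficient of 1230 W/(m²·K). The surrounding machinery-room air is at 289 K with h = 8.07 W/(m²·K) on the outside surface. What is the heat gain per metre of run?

q′ ≈ 3.37 W/m

Treating each annulus and film as a series resistance:
R_inner film = 1/(h_i·2πr₁L) = 1/(1230×2π×0.018×1) = 0.007189 K/W
R_copper pipe wall = ln(22.4/18)/(2π×398×1) = 8.745×10^-5 K/W
R_phenolic foam = ln(97.4/22.4)/(2π×0.0241×1) = 9.706 K/W
R_extruded polystyrene = ln(172.4/97.4)/(2π×0.031×1) = 2.931 K/W
R_outer film = 1/(h_o·2πr_oL) = 1/(8.07×2π×0.1724×1) = 0.1144 K/W
R_total = 12.76 K/W
Q = ΔT/R_total = 43/12.76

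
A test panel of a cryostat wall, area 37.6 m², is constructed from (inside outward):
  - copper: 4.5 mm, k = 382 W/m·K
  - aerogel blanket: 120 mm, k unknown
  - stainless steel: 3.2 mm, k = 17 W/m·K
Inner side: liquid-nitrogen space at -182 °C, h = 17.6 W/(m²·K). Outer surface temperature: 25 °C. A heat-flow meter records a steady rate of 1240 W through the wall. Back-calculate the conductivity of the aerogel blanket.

k ≈ 0.0193 W/(m·K)

Model the wall as resistances in series:
R_inner film = 1/(h_i·A) = 1/(17.6×37.6) = 0.001511 K/W
R_copper = L/(kA) = 0.0045/(382×37.6) = 3.133×10^-7 K/W
R_stainless steel = L/(kA) = 0.0032/(17×37.6) = 5.006×10^-6 K/W
Sum of known resistances R_other = 0.001516 K/W
Total R = ΔT/Q = 207/1240 = 0.1669 K/W
R_aerogel blanket = R_total − R_other = 0.1654 K/W
k = L/(R·A) = 0.12/(0.1654×37.6)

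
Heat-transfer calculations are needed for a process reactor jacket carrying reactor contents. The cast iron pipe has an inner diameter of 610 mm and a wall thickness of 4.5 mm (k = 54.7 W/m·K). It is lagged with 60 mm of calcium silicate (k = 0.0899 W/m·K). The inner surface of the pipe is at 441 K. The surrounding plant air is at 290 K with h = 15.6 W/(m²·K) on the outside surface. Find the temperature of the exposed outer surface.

Radial resistances (cylindrical: R_cond = ln(r_o/r_i)/(2πkL), R_conv = 1/(h·2πrL)):
R_cast iron pipe wall = ln(309.5/305)/(2π×54.7×1) = 4.261×10^-5 K/W
R_calcium silicate = ln(369.5/309.5)/(2π×0.0899×1) = 0.3137 K/W
R_outer film = 1/(h_o·2πr_oL) = 1/(15.6×2π×0.3695×1) = 0.02761 K/W
R_total = 0.3413 K/W
Q = ΔT/R_total = 151/0.3413
Q = 442 W/m
T_interface = T_inner − Q·ΣR(inner→interface) = 441 − 442×0.3137

T ≈ 302 K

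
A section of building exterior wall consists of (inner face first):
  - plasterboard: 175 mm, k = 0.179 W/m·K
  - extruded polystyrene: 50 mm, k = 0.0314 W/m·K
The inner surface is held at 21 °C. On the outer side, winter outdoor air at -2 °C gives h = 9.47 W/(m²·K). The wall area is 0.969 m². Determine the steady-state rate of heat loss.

Model the wall as resistances in series:
R_plasterboard = L/(kA) = 0.175/(0.179×0.969) = 1.009 K/W
R_extruded polystyrene = L/(kA) = 0.05/(0.0314×0.969) = 1.643 K/W
R_outer film = 1/(h_o·A) = 1/(9.47×0.969) = 0.109 K/W
R_total = 2.761 K/W
Q = ΔT / R_total = 23 / 2.761

Q ≈ 8.33 W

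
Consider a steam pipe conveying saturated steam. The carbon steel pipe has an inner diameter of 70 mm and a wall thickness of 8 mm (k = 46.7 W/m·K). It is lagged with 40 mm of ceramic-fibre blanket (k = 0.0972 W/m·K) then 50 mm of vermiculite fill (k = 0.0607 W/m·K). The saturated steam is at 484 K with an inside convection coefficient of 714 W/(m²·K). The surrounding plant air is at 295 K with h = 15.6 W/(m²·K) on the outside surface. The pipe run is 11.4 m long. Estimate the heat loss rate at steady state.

Q ≈ 899 W

Cylindrical conduction, so R = ln(r₂/r₁)/(2πkL) per layer, in series:
R_inner film = 1/(h_i·2πr₁L) = 1/(714×2π×0.035×11.4) = 5.587×10^-4 K/W
R_carbon steel pipe wall = ln(43/35)/(2π×46.7×11.4) = 6.154×10^-5 K/W
R_ceramic-fibre blanket = ln(83/43)/(2π×0.0972×11.4) = 0.09446 K/W
R_vermiculite fill = ln(133/83)/(2π×0.0607×11.4) = 0.1084 K/W
R_outer film = 1/(h_o·2πr_oL) = 1/(15.6×2π×0.133×11.4) = 0.006729 K/W
R_total = 0.2103 K/W
Q = ΔT/R_total = 189/0.2103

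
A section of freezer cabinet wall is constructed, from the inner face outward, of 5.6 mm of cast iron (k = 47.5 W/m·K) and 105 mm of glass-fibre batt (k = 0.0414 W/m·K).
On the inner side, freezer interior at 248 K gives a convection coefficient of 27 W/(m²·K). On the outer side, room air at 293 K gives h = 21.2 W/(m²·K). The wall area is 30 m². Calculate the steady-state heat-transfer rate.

Q ≈ 515 W

Model the wall as resistances in series:
R_inner film = 1/(h_i·A) = 1/(27×30) = 0.001235 K/W
R_cast iron = L/(kA) = 0.0056/(47.5×30) = 3.93×10^-6 K/W
R_glass-fibre batt = L/(kA) = 0.105/(0.0414×30) = 0.08454 K/W
R_outer film = 1/(h_o·A) = 1/(21.2×30) = 0.001572 K/W
R_total = 0.08735 K/W
Q = ΔT / R_total = 45 / 0.08735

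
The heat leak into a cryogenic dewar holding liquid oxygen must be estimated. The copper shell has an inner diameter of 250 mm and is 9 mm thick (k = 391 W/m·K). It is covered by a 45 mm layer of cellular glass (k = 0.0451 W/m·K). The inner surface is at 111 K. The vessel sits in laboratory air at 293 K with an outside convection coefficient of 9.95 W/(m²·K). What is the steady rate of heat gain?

Each spherical layer contributes R = (1/r_i − 1/r_o)/(4πk):
R_copper shell = (1/0.125 − 1/0.134)/(4π×391) = 1.094×10^-4 K/W
R_cellular glass = (1/0.134 − 1/0.179)/(4π×0.0451) = 3.31 K/W
R_outer film = 1/(h·4πr_o²) = 1/(9.95×4π×0.179²) = 0.2496 K/W
R_total = 3.56 K/W
Q = ΔT/R_total = 182/3.56

Q ≈ 51.1 W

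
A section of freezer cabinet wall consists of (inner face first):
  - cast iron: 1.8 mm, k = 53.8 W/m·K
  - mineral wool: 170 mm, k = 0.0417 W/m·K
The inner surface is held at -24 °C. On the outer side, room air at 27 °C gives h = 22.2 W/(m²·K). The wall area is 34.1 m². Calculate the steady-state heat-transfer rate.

Treating each layer as a thermal resistance in series:
R_cast iron = L/(kA) = 0.0018/(53.8×34.1) = 9.812×10^-7 K/W
R_mineral wool = L/(kA) = 0.17/(0.0417×34.1) = 0.1196 K/W
R_outer film = 1/(h_o·A) = 1/(22.2×34.1) = 0.001321 K/W
R_total = 0.1209 K/W
Q = ΔT / R_total = 51 / 0.1209

Q ≈ 422 W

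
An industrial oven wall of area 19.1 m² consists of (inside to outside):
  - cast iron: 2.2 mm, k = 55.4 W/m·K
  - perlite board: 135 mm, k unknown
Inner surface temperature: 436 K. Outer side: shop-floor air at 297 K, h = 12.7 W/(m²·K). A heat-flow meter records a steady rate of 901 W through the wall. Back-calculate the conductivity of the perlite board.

k ≈ 0.0471 W/(m·K)

Using the resistance-network approach (series):
R_cast iron = L/(kA) = 0.0022/(55.4×19.1) = 2.079×10^-6 K/W
R_outer film = 1/(h_o·A) = 1/(12.7×19.1) = 0.004123 K/W
Sum of known resistances R_other = 0.004125 K/W
Total R = ΔT/Q = 139/901 = 0.1543 K/W
R_perlite board = R_total − R_other = 0.1501 K/W
k = L/(R·A) = 0.135/(0.1501×19.1)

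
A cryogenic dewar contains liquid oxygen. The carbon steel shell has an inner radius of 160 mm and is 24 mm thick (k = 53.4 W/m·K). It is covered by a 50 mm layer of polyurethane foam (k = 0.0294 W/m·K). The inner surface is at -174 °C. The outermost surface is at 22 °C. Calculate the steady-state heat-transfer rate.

Q ≈ 62.3 W

Each spherical layer contributes R = (1/r_i − 1/r_o)/(4πk):
R_carbon steel shell = (1/0.16 − 1/0.184)/(4π×53.4) = 0.001215 K/W
R_polyurethane foam = (1/0.184 − 1/0.234)/(4π×0.0294) = 3.143 K/W
R_total = 3.144 K/W
Q = ΔT/R_total = 196/3.144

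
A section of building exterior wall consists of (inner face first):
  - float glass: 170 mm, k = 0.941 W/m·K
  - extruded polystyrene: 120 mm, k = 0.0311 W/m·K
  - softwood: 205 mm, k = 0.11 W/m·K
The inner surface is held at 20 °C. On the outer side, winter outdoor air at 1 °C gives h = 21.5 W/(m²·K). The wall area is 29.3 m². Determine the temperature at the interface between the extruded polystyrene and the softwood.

T ≈ 7.1 °C

Using the resistance-network approach (series):
R_float glass = L/(kA) = 0.17/(0.941×29.3) = 0.006166 K/W
R_extruded polystyrene = L/(kA) = 0.12/(0.0311×29.3) = 0.1317 K/W
R_softwood = L/(kA) = 0.205/(0.11×29.3) = 0.06361 K/W
R_outer film = 1/(h_o·A) = 1/(21.5×29.3) = 0.001587 K/W
R_total = 0.203 K/W;  Q = ΔT/R_total = 19/0.203 = 93.57 W
T_interface = T_inner − Q·ΣR(inner→interface) = 20 − 93.6×0.1379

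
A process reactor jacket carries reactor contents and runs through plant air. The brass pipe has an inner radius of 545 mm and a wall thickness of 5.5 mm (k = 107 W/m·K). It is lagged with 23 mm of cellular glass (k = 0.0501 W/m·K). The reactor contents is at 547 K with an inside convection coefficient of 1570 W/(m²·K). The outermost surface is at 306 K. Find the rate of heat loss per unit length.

q′ ≈ 1850 W/m

Cylindrical conduction, so R = ln(r₂/r₁)/(2πkL) per layer, in series:
R_inner film = 1/(h_i·2πr₁L) = 1/(1570×2π×0.545×1) = 1.86×10^-4 K/W
R_brass pipe wall = ln(550.5/545)/(2π×107×1) = 1.494×10^-5 K/W
R_cellular glass = ln(573.5/550.5)/(2π×0.0501×1) = 0.13 K/W
R_total = 0.1302 K/W
Q = ΔT/R_total = 241/0.1302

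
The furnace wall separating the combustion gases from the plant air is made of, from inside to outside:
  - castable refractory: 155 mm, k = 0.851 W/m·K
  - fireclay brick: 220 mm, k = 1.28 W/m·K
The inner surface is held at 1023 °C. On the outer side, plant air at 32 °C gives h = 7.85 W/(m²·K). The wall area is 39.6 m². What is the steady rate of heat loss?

Series thermal resistances:
R_castable refractory = L/(kA) = 0.155/(0.851×39.6) = 0.004599 K/W
R_fireclay brick = L/(kA) = 0.22/(1.28×39.6) = 0.00434 K/W
R_outer film = 1/(h_o·A) = 1/(7.85×39.6) = 0.003217 K/W
R_total = 0.01216 K/W
Q = ΔT / R_total = 991 / 0.01216

Q ≈ 81500 W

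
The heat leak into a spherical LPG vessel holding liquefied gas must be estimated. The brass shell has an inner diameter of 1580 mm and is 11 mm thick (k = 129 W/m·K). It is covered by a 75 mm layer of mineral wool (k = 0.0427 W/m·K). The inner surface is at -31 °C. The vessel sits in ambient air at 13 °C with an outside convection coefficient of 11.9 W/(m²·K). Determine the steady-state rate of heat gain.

Each spherical layer contributes R = (1/r_i − 1/r_o)/(4πk):
R_brass shell = (1/0.79 − 1/0.801)/(4π×129) = 1.072×10^-5 K/W
R_mineral wool = (1/0.801 − 1/0.876)/(4π×0.0427) = 0.1992 K/W
R_outer film = 1/(h·4πr_o²) = 1/(11.9×4π×0.876²) = 0.008714 K/W
R_total = 0.2079 K/W
Q = ΔT/R_total = 44/0.2079

Q ≈ 212 W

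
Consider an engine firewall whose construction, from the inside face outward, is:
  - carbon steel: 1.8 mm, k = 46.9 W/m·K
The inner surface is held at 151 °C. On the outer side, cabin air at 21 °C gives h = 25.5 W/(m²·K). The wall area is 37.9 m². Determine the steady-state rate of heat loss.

Q ≈ 126000 W

Thermal resistances in series:
R_carbon steel = L/(kA) = 0.0018/(46.9×37.9) = 1.013×10^-6 K/W
R_outer film = 1/(h_o·A) = 1/(25.5×37.9) = 0.001035 K/W
R_total = 0.001036 K/W
Q = ΔT / R_total = 130 / 0.001036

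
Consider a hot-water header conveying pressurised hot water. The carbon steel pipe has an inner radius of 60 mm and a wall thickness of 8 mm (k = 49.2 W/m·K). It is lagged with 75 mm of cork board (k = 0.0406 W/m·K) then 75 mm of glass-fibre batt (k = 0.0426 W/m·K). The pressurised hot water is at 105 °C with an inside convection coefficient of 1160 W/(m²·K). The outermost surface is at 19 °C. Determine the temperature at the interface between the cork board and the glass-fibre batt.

Treating each annulus and film as a series resistance:
R_inner film = 1/(h_i·2πr₁L) = 1/(1160×2π×0.06×1) = 0.002287 K/W
R_carbon steel pipe wall = ln(68/60)/(2π×49.2×1) = 4.049×10^-4 K/W
R_cork board = ln(143/68)/(2π×0.0406×1) = 2.914 K/W
R_glass-fibre batt = ln(218/143)/(2π×0.0426×1) = 1.575 K/W
R_total = 4.492 K/W
Q = ΔT/R_total = 86/4.492
Q = 19.1 W/m
T_interface = T_inner − Q·ΣR(inner→interface) = 105 − 19.1×2.917

T ≈ 49.2 °C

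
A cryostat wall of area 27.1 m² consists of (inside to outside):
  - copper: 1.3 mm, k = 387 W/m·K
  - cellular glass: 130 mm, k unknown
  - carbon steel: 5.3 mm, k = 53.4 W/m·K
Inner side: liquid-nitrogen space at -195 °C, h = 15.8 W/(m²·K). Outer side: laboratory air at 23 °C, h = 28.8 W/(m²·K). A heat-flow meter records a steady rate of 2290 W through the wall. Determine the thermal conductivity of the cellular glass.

k ≈ 0.0524 W/(m·K)

Thermal resistances in series:
R_inner film = 1/(h_i·A) = 1/(15.8×27.1) = 0.002335 K/W
R_copper = L/(kA) = 0.0013/(387×27.1) = 1.24×10^-7 K/W
R_carbon steel = L/(kA) = 0.0053/(53.4×27.1) = 3.662×10^-6 K/W
R_outer film = 1/(h_o·A) = 1/(28.8×27.1) = 0.001281 K/W
Sum of known resistances R_other = 0.003621 K/W
Total R = ΔT/Q = 218/2290 = 0.0952 K/W
R_cellular glass = R_total − R_other = 0.09158 K/W
k = L/(R·A) = 0.13/(0.09158×27.1)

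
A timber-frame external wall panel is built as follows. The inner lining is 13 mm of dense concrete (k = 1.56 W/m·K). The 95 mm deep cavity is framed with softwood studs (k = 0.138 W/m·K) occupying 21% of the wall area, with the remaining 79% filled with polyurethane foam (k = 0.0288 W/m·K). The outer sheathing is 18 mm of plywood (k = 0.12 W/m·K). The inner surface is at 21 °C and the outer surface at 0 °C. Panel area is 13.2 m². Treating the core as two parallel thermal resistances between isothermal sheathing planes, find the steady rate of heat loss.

Sheathing layers in series; stud and cavity paths in parallel between them.
R_inner = 0.013/(1.56×13.2) = 6.313×10^-4 K/W
R_stud  = 0.095/(0.138×0.21×13.2) = 0.2483 K/W
R_cav   = 0.095/(0.0288×0.79×13.2) = 0.3163 K/W
1/R_core = 1/R_stud + 1/R_cav → R_core = 0.1391 K/W
R_outer = 0.018/(0.12×13.2) = 0.01136 K/W
R_total = 0.1511 K/W
Q = ΔT/R_total = 21/0.1511

Q ≈ 139 W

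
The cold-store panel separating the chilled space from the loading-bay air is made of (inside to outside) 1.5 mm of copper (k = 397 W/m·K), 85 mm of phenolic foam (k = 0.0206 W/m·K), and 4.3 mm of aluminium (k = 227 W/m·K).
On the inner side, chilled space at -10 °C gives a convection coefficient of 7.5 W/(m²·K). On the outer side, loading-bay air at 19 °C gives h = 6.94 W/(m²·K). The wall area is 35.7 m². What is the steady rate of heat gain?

Q ≈ 235 W

Treating each layer as a thermal resistance in series:
R_inner film = 1/(h_i·A) = 1/(7.5×35.7) = 0.003735 K/W
R_copper = L/(kA) = 0.0015/(397×35.7) = 1.058×10^-7 K/W
R_phenolic foam = L/(kA) = 0.085/(0.0206×35.7) = 0.1156 K/W
R_aluminium = L/(kA) = 0.0043/(227×35.7) = 5.306×10^-7 K/W
R_outer film = 1/(h_o·A) = 1/(6.94×35.7) = 0.004036 K/W
R_total = 0.1234 K/W
Q = ΔT / R_total = 29 / 0.1234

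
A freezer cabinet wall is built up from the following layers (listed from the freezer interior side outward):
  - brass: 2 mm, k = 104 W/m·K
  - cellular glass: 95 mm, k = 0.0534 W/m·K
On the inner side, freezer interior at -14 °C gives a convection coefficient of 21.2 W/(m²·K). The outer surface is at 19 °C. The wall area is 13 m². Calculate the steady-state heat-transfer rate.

Q ≈ 235 W

Series thermal resistances:
R_inner film = 1/(h_i·A) = 1/(21.2×13) = 0.003628 K/W
R_brass = L/(kA) = 0.002/(104×13) = 1.479×10^-6 K/W
R_cellular glass = L/(kA) = 0.095/(0.0534×13) = 0.1368 K/W
R_total = 0.1405 K/W
Q = ΔT / R_total = 33 / 0.1405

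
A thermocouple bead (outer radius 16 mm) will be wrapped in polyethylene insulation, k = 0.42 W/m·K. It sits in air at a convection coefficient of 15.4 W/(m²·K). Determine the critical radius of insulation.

r_cr ≈ 54.5 mm

For a sphere r_cr = 2k/h = 2×0.42/15.4
r_cr = 54.5 mm; since the bare radius (16 mm) is below r_cr, adding a thin layer of insulation will *increase* heat loss.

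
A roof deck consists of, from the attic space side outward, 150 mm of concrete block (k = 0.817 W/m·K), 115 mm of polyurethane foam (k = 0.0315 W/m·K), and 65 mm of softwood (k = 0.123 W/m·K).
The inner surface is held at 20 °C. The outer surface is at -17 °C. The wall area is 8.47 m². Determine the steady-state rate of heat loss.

Q ≈ 71.8 W

Thermal resistances in series:
R_concrete block = L/(kA) = 0.15/(0.817×8.47) = 0.02168 K/W
R_polyurethane foam = L/(kA) = 0.115/(0.0315×8.47) = 0.431 K/W
R_softwood = L/(kA) = 0.065/(0.123×8.47) = 0.06239 K/W
R_total = 0.5151 K/W
Q = ΔT / R_total = 37 / 0.5151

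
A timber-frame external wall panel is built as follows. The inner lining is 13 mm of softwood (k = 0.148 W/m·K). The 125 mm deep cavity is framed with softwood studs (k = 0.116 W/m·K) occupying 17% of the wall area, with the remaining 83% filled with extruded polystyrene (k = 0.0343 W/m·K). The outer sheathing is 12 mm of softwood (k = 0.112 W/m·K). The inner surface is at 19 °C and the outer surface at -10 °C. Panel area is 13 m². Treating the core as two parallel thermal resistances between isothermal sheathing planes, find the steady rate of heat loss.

Sheathing layers in series; stud and cavity paths in parallel between them.
R_inner = 0.013/(0.148×13) = 0.006757 K/W
R_stud  = 0.125/(0.116×0.17×13) = 0.4876 K/W
R_cav   = 0.125/(0.0343×0.83×13) = 0.3377 K/W
1/R_core = 1/R_stud + 1/R_cav → R_core = 0.1995 K/W
R_outer = 0.012/(0.112×13) = 0.008242 K/W
R_total = 0.2145 K/W
Q = ΔT/R_total = 29/0.2145

Q ≈ 135 W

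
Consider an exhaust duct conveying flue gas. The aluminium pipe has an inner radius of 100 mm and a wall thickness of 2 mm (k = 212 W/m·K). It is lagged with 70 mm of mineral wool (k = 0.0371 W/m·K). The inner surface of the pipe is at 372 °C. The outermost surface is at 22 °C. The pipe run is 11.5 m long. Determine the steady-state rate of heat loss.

Per-layer cylindrical resistances, series-summed:
R_aluminium pipe wall = ln(102/100)/(2π×212×11.5) = 1.293×10^-6 K/W
R_mineral wool = ln(172/102)/(2π×0.0371×11.5) = 0.1949 K/W
R_total = 0.1949 K/W
Q = ΔT/R_total = 350/0.1949

Q ≈ 1800 W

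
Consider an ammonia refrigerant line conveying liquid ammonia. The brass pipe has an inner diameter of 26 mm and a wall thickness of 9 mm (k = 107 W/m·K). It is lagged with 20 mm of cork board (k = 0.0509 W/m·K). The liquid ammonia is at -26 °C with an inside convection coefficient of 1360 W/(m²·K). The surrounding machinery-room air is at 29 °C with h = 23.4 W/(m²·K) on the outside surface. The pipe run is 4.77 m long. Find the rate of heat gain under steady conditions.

Cylindrical conduction, so R = ln(r₂/r₁)/(2πkL) per layer, in series:
R_inner film = 1/(h_i·2πr₁L) = 1/(1360×2π×0.013×4.77) = 0.001887 K/W
R_brass pipe wall = ln(22/13)/(2π×107×4.77) = 1.641×10^-4 K/W
R_cork board = ln(42/22)/(2π×0.0509×4.77) = 0.4239 K/W
R_outer film = 1/(h_o·2πr_oL) = 1/(23.4×2π×0.042×4.77) = 0.03395 K/W
R_total = 0.4599 K/W
Q = ΔT/R_total = 55/0.4599

Q ≈ 120 W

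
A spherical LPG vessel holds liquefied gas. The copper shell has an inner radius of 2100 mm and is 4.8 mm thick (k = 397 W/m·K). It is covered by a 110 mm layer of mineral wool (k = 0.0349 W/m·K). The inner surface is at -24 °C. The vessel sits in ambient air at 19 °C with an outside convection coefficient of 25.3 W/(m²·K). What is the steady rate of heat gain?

For a spherical shell R = (1/r₁ − 1/r₂)/(4πk); film R = 1/(h·4πr²). In series:
R_copper shell = (1/2.1 − 1/2.1048)/(4π×397) = 2.177×10^-7 K/W
R_mineral wool = (1/2.1048 − 1/2.2148)/(4π×0.0349) = 0.0538 K/W
R_outer film = 1/(h·4πr_o²) = 1/(25.3×4π×2.2148²) = 6.412×10^-4 K/W
R_total = 0.05445 K/W
Q = ΔT/R_total = 43/0.05445

Q ≈ 790 W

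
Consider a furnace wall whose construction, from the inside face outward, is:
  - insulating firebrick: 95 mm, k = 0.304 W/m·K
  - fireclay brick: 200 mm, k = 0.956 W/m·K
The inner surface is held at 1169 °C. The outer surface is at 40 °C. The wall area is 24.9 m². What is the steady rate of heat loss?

Series thermal resistances:
R_insulating firebrick = L/(kA) = 0.095/(0.304×24.9) = 0.01255 K/W
R_fireclay brick = L/(kA) = 0.2/(0.956×24.9) = 0.008402 K/W
R_total = 0.02095 K/W
Q = ΔT / R_total = 1129 / 0.02095

Q ≈ 53900 W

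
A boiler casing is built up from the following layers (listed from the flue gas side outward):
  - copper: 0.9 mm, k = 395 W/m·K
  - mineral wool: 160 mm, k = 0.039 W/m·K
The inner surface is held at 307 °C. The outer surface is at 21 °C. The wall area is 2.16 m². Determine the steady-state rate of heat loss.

Thermal resistances in series:
R_copper = L/(kA) = 0.0009/(395×2.16) = 1.055×10^-6 K/W
R_mineral wool = L/(kA) = 0.16/(0.039×2.16) = 1.899 K/W
R_total = 1.899 K/W
Q = ΔT / R_total = 286 / 1.899

Q ≈ 151 W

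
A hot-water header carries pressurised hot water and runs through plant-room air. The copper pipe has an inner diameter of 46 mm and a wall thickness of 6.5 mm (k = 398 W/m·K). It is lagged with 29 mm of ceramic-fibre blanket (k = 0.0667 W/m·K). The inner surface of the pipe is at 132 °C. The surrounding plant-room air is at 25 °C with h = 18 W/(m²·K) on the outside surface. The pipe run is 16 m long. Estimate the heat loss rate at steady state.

Q ≈ 959 W

For a radial system each layer contributes R = ln(r_out/r_in)/(2πkL); films add R = 1/(hA).
R_copper pipe wall = ln(29.5/23)/(2π×398×16) = 6.221×10^-6 K/W
R_ceramic-fibre blanket = ln(58.5/29.5)/(2π×0.0667×16) = 0.1021 K/W
R_outer film = 1/(h_o·2πr_oL) = 1/(18×2π×0.0585×16) = 0.009447 K/W
R_total = 0.1116 K/W
Q = ΔT/R_total = 107/0.1116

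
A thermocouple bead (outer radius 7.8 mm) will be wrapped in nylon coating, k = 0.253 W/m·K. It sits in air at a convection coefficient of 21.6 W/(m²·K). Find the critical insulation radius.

For a sphere r_cr = 2k/h = 2×0.253/21.6
r_cr = 23.4 mm; since the bare radius (7.8 mm) is below r_cr, adding a thin layer of insulation will *increase* heat loss.

r_cr ≈ 23.4 mm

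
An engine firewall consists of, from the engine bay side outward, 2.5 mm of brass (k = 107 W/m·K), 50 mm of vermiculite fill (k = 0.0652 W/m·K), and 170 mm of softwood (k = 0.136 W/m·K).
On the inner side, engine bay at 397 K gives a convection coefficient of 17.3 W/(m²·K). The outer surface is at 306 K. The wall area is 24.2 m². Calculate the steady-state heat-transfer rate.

Thermal resistances in series:
R_inner film = 1/(h_i·A) = 1/(17.3×24.2) = 0.002389 K/W
R_brass = L/(kA) = 0.0025/(107×24.2) = 9.655×10^-7 K/W
R_vermiculite fill = L/(kA) = 0.05/(0.0652×24.2) = 0.03169 K/W
R_softwood = L/(kA) = 0.17/(0.136×24.2) = 0.05165 K/W
R_total = 0.08573 K/W
Q = ΔT / R_total = 91 / 0.08573

Q ≈ 1060 W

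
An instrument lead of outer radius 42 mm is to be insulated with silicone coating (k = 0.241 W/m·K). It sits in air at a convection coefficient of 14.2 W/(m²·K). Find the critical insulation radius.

r_cr ≈ 17 mm

For a cylinder r_cr = k/h = 0.241/14.2
r_cr = 17 mm; since the bare radius (42 mm) is above r_cr, any added insulation will reduce heat loss.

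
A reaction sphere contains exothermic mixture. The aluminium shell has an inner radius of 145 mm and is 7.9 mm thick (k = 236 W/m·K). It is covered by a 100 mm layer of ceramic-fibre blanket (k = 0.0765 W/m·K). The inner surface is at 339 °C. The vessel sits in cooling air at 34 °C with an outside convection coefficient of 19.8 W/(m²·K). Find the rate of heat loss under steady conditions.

Q ≈ 111 W

Spherical conduction: R = (1/r_in − 1/r_out)/(4πk) per layer; series-sum.
R_aluminium shell = (1/0.145 − 1/0.1529)/(4π×236) = 1.202×10^-4 K/W
R_ceramic-fibre blanket = (1/0.1529 − 1/0.2529)/(4π×0.0765) = 2.69 K/W
R_outer film = 1/(h·4πr_o²) = 1/(19.8×4π×0.2529²) = 0.06284 K/W
R_total = 2.753 K/W
Q = ΔT/R_total = 305/2.753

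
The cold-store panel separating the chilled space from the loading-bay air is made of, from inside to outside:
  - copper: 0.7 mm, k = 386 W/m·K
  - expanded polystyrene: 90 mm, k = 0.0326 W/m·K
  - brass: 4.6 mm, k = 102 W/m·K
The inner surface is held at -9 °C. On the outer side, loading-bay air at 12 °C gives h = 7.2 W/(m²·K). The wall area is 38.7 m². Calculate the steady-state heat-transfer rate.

Thermal resistances in series:
R_copper = L/(kA) = 0.0007/(386×38.7) = 4.686×10^-8 K/W
R_expanded polystyrene = L/(kA) = 0.09/(0.0326×38.7) = 0.07134 K/W
R_brass = L/(kA) = 0.0046/(102×38.7) = 1.165×10^-6 K/W
R_outer film = 1/(h_o·A) = 1/(7.2×38.7) = 0.003589 K/W
R_total = 0.07493 K/W
Q = ΔT / R_total = 21 / 0.07493

Q ≈ 280 W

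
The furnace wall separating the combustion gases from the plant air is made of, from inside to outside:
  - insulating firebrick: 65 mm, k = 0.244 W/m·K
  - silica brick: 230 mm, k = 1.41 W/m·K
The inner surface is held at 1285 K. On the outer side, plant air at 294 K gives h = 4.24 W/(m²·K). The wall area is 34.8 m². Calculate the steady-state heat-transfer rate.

Series thermal resistances:
R_insulating firebrick = L/(kA) = 0.065/(0.244×34.8) = 0.007655 K/W
R_silica brick = L/(kA) = 0.23/(1.41×34.8) = 0.004687 K/W
R_outer film = 1/(h_o·A) = 1/(4.24×34.8) = 0.006777 K/W
R_total = 0.01912 K/W
Q = ΔT / R_total = 991 / 0.01912

Q ≈ 51800 W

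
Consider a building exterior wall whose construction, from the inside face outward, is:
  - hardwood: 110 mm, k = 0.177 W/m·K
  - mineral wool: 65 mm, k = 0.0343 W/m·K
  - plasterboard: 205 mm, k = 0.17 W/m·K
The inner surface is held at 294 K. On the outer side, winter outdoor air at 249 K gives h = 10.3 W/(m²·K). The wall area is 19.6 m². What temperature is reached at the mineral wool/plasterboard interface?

Series thermal resistances:
R_hardwood = L/(kA) = 0.11/(0.177×19.6) = 0.03171 K/W
R_mineral wool = L/(kA) = 0.065/(0.0343×19.6) = 0.09669 K/W
R_plasterboard = L/(kA) = 0.205/(0.17×19.6) = 0.06152 K/W
R_outer film = 1/(h_o·A) = 1/(10.3×19.6) = 0.004953 K/W
R_total = 0.1949 K/W;  Q = ΔT/R_total = 45/0.1949 = 230.9 W
T_interface = T_inner − Q·ΣR(inner→interface) = 294 − 231×0.1284

T ≈ 264 K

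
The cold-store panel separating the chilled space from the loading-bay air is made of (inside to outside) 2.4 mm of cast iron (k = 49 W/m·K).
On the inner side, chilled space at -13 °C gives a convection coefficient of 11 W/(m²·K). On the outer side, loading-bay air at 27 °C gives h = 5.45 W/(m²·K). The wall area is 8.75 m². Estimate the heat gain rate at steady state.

Using the resistance-network approach (series):
R_inner film = 1/(h_i·A) = 1/(11×8.75) = 0.01039 K/W
R_cast iron = L/(kA) = 0.0024/(49×8.75) = 5.598×10^-6 K/W
R_outer film = 1/(h_o·A) = 1/(5.45×8.75) = 0.02097 K/W
R_total = 0.03137 K/W
Q = ΔT / R_total = 40 / 0.03137

Q ≈ 1280 W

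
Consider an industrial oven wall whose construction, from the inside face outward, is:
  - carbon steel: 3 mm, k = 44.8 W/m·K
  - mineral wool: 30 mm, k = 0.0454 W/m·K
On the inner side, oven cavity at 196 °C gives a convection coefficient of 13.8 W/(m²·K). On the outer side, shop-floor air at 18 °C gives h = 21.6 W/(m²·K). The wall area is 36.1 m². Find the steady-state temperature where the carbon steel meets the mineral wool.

T ≈ 179 °C

Model the wall as resistances in series:
R_inner film = 1/(h_i·A) = 1/(13.8×36.1) = 0.002007 K/W
R_carbon steel = L/(kA) = 0.003/(44.8×36.1) = 1.855×10^-6 K/W
R_mineral wool = L/(kA) = 0.03/(0.0454×36.1) = 0.0183 K/W
R_outer film = 1/(h_o·A) = 1/(21.6×36.1) = 0.001282 K/W
R_total = 0.0216 K/W;  Q = ΔT/R_total = 178/0.0216 = 8242 W
T_interface = T_inner − Q·ΣR(inner→interface) = 196 − 8240×0.002009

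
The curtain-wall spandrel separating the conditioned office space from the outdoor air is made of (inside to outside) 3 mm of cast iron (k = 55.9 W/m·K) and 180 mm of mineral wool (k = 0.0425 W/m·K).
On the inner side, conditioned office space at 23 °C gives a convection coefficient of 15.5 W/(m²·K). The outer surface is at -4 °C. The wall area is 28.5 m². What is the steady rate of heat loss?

Using the resistance-network approach (series):
R_inner film = 1/(h_i·A) = 1/(15.5×28.5) = 0.002264 K/W
R_cast iron = L/(kA) = 0.003/(55.9×28.5) = 1.883×10^-6 K/W
R_mineral wool = L/(kA) = 0.18/(0.0425×28.5) = 0.1486 K/W
R_total = 0.1509 K/W
Q = ΔT / R_total = 27 / 0.1509

Q ≈ 179 W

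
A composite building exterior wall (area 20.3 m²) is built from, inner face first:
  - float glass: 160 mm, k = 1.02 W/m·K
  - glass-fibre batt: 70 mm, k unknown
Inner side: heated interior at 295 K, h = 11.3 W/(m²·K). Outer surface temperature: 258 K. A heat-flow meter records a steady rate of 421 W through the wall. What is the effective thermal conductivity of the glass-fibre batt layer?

k ≈ 0.0455 W/(m·K)

Treating each layer as a thermal resistance in series:
R_inner film = 1/(h_i·A) = 1/(11.3×20.3) = 0.004359 K/W
R_float glass = L/(kA) = 0.16/(1.02×20.3) = 0.007727 K/W
Sum of known resistances R_other = 0.01209 K/W
Total R = ΔT/Q = 37/421 = 0.08789 K/W
R_glass-fibre batt = R_total − R_other = 0.0758 K/W
k = L/(R·A) = 0.07/(0.0758×20.3)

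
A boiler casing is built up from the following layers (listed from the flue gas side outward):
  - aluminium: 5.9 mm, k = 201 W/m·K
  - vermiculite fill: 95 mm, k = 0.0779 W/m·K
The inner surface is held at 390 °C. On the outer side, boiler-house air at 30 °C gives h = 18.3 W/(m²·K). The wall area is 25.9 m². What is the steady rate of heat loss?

Q ≈ 7320 W

Treating each layer as a thermal resistance in series:
R_aluminium = L/(kA) = 0.0059/(201×25.9) = 1.133×10^-6 K/W
R_vermiculite fill = L/(kA) = 0.095/(0.0779×25.9) = 0.04709 K/W
R_outer film = 1/(h_o·A) = 1/(18.3×25.9) = 0.00211 K/W
R_total = 0.0492 K/W
Q = ΔT / R_total = 360 / 0.0492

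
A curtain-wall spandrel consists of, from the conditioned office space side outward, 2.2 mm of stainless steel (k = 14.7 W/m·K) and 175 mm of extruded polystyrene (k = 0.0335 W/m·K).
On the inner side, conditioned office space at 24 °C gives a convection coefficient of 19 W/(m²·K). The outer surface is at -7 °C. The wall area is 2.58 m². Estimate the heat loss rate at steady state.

Model the wall as resistances in series:
R_inner film = 1/(h_i·A) = 1/(19×2.58) = 0.0204 K/W
R_stainless steel = L/(kA) = 0.0022/(14.7×2.58) = 5.801×10^-5 K/W
R_extruded polystyrene = L/(kA) = 0.175/(0.0335×2.58) = 2.025 K/W
R_total = 2.045 K/W
Q = ΔT / R_total = 31 / 2.045

Q ≈ 15.2 W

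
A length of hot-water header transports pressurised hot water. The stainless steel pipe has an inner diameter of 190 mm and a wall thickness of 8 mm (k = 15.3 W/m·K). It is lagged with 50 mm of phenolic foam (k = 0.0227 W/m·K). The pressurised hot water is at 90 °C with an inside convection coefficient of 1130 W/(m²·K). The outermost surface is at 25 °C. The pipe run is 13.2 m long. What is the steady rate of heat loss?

Treating each annulus and film as a series resistance:
R_inner film = 1/(h_i·2πr₁L) = 1/(1130×2π×0.095×13.2) = 1.123×10^-4 K/W
R_stainless steel pipe wall = ln(103/95)/(2π×15.3×13.2) = 6.372×10^-5 K/W
R_phenolic foam = ln(153/103)/(2π×0.0227×13.2) = 0.2102 K/W
R_total = 0.2104 K/W
Q = ΔT/R_total = 65/0.2104

Q ≈ 309 W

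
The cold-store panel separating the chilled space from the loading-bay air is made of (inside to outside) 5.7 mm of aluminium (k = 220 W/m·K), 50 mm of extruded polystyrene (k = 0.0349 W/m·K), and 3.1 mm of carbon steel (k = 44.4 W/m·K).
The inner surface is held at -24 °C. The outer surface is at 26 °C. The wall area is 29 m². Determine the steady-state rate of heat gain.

Model the wall as resistances in series:
R_aluminium = L/(kA) = 0.0057/(220×29) = 8.934×10^-7 K/W
R_extruded polystyrene = L/(kA) = 0.05/(0.0349×29) = 0.0494 K/W
R_carbon steel = L/(kA) = 0.0031/(44.4×29) = 2.408×10^-6 K/W
R_total = 0.04941 K/W
Q = ΔT / R_total = 50 / 0.04941

Q ≈ 1010 W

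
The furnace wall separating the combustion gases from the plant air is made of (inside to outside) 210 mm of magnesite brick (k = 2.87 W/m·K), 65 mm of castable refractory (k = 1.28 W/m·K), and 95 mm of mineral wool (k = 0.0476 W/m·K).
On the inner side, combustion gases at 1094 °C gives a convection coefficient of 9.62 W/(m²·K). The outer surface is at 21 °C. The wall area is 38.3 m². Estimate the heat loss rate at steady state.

Q ≈ 18500 W

Using the resistance-network approach (series):
R_inner film = 1/(h_i·A) = 1/(9.62×38.3) = 0.002714 K/W
R_magnesite brick = L/(kA) = 0.21/(2.87×38.3) = 0.00191 K/W
R_castable refractory = L/(kA) = 0.065/(1.28×38.3) = 0.001326 K/W
R_mineral wool = L/(kA) = 0.095/(0.0476×38.3) = 0.05211 K/W
R_total = 0.05806 K/W
Q = ΔT / R_total = 1073 / 0.05806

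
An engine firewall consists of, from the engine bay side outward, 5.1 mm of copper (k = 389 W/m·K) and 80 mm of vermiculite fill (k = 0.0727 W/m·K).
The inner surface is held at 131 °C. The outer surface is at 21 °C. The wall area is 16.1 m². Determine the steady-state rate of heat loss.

Q ≈ 1610 W

Treating each layer as a thermal resistance in series:
R_copper = L/(kA) = 0.0051/(389×16.1) = 8.143×10^-7 K/W
R_vermiculite fill = L/(kA) = 0.08/(0.0727×16.1) = 0.06835 K/W
R_total = 0.06835 K/W
Q = ΔT / R_total = 110 / 0.06835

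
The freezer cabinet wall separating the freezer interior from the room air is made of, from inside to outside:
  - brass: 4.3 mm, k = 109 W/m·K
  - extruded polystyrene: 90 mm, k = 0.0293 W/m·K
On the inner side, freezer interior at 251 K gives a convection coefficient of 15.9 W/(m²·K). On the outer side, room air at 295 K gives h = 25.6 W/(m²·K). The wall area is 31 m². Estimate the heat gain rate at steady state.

Q ≈ 430 W

Using the resistance-network approach (series):
R_inner film = 1/(h_i·A) = 1/(15.9×31) = 0.002029 K/W
R_brass = L/(kA) = 0.0043/(109×31) = 1.273×10^-6 K/W
R_extruded polystyrene = L/(kA) = 0.09/(0.0293×31) = 0.09909 K/W
R_outer film = 1/(h_o·A) = 1/(25.6×31) = 0.00126 K/W
R_total = 0.1024 K/W
Q = ΔT / R_total = 44 / 0.1024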